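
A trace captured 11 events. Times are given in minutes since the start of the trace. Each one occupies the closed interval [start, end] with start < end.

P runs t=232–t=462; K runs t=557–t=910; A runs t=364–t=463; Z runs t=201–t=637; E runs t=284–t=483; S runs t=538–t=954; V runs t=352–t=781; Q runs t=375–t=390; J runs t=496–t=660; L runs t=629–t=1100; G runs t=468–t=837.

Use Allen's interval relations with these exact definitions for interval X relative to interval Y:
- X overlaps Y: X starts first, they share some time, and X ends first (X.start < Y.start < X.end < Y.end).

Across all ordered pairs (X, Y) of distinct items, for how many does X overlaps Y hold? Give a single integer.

Checking all 110 ordered pairs for relation 'overlaps'; matching pairs in alphabetical order:
(E, G): E overlaps G ✓
(E, V): E overlaps V ✓
(G, K): G overlaps K ✓
(G, L): G overlaps L ✓
(G, S): G overlaps S ✓
(J, K): J overlaps K ✓
(J, L): J overlaps L ✓
(J, S): J overlaps S ✓
(K, L): K overlaps L ✓
(P, A): P overlaps A ✓
(P, E): P overlaps E ✓
(P, V): P overlaps V ✓
(S, L): S overlaps L ✓
(V, G): V overlaps G ✓
(V, K): V overlaps K ✓
(V, L): V overlaps L ✓
(V, S): V overlaps S ✓
(Z, G): Z overlaps G ✓
(Z, J): Z overlaps J ✓
(Z, K): Z overlaps K ✓
(Z, L): Z overlaps L ✓
(Z, S): Z overlaps S ✓
(Z, V): Z overlaps V ✓
Count: 23.

23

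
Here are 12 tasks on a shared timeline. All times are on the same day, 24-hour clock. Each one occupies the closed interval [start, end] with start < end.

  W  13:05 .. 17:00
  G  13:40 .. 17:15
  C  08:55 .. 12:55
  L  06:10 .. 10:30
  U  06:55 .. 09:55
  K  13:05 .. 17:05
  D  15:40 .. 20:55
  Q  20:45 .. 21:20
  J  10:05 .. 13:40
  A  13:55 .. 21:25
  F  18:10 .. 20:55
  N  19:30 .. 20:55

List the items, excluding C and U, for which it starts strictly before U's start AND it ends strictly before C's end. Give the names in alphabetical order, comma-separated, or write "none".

Conditions: its start is strictly before U's start (X.start < 06:55) AND its end is strictly before C's end (X.end < 12:55).
A: start 13:55 < 06:55? ✗; end 21:25 < 12:55? ✗ → no.
D: start 15:40 < 06:55? ✗; end 20:55 < 12:55? ✗ → no.
F: start 18:10 < 06:55? ✗; end 20:55 < 12:55? ✗ → no.
G: start 13:40 < 06:55? ✗; end 17:15 < 12:55? ✗ → no.
J: start 10:05 < 06:55? ✗; end 13:40 < 12:55? ✗ → no.
K: start 13:05 < 06:55? ✗; end 17:05 < 12:55? ✗ → no.
L: start 06:10 < 06:55? ✓; end 10:30 < 12:55? ✓ → yes.
N: start 19:30 < 06:55? ✗; end 20:55 < 12:55? ✗ → no.
Q: start 20:45 < 06:55? ✗; end 21:20 < 12:55? ✗ → no.
W: start 13:05 < 06:55? ✗; end 17:00 < 12:55? ✗ → no.
Result: L.

L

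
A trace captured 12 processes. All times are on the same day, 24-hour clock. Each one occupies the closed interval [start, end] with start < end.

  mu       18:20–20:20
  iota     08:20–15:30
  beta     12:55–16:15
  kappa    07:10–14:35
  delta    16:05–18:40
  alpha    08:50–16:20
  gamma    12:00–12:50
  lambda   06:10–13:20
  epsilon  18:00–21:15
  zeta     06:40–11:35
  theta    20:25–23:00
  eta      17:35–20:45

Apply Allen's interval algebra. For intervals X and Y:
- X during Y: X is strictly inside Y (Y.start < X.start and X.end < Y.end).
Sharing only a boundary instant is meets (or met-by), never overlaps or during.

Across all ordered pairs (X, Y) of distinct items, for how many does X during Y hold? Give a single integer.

Checking all 132 ordered pairs for relation 'during'; matching pairs in alphabetical order:
(beta, alpha): beta during alpha ✓
(gamma, alpha): gamma during alpha ✓
(gamma, iota): gamma during iota ✓
(gamma, kappa): gamma during kappa ✓
(gamma, lambda): gamma during lambda ✓
(mu, epsilon): mu during epsilon ✓
(mu, eta): mu during eta ✓
(zeta, lambda): zeta during lambda ✓
Count: 8.

8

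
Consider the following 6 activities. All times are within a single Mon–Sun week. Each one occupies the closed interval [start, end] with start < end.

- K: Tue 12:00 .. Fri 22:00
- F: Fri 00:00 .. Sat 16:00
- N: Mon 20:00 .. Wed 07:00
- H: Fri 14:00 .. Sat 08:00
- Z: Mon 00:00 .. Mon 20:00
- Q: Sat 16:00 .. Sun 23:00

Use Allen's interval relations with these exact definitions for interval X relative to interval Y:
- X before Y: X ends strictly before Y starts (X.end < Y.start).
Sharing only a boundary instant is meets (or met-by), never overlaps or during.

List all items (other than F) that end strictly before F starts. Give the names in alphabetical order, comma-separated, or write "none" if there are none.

N, Z

Target F = [Fri 00:00, Sat 16:00].
H [Fri 14:00, Sat 08:00] → during → no.
K [Tue 12:00, Fri 22:00] → overlaps → no.
N [Mon 20:00, Wed 07:00] → before → yes.
Q [Sat 16:00, Sun 23:00] → met-by → no.
Z [Mon 00:00, Mon 20:00] → before → yes.
Result: N, Z.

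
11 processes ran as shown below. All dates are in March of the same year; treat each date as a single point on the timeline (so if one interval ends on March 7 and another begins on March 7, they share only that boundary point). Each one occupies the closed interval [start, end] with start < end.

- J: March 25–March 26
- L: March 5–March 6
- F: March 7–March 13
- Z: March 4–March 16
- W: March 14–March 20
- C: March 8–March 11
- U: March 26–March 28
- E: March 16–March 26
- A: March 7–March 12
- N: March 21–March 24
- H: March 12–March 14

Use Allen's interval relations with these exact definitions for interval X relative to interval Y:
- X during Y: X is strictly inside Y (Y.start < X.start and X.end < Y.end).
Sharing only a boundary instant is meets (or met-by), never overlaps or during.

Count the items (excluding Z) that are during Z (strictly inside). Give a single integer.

Target Z = [March 4, March 16].
A [March 7, March 12] → during → counts.
C [March 8, March 11] → during → counts.
E [March 16, March 26] → met-by → no.
F [March 7, March 13] → during → counts.
H [March 12, March 14] → during → counts.
J [March 25, March 26] → after → no.
L [March 5, March 6] → during → counts.
N [March 21, March 24] → after → no.
U [March 26, March 28] → after → no.
W [March 14, March 20] → overlapped-by → no.
Total: 5.

5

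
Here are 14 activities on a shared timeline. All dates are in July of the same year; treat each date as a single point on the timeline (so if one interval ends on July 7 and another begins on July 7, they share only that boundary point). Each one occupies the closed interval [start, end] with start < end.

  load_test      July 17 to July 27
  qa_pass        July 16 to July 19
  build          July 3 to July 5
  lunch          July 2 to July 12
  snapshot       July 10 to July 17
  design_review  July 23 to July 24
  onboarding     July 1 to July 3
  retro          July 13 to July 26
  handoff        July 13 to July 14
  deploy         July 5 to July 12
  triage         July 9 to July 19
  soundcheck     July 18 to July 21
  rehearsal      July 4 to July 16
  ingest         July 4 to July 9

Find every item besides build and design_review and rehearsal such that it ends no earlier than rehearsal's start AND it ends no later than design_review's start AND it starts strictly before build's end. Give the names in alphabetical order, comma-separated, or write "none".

ingest, lunch

Conditions: its end is no earlier than rehearsal's start (X.end >= July 4) AND its end is no later than design_review's start (X.end <= July 23) AND its start is strictly before build's end (X.start < July 5).
deploy: end July 12 >= July 4? ✓; end July 12 <= July 23? ✓; start July 5 < July 5? ✗ → no.
handoff: end July 14 >= July 4? ✓; end July 14 <= July 23? ✓; start July 13 < July 5? ✗ → no.
ingest: end July 9 >= July 4? ✓; end July 9 <= July 23? ✓; start July 4 < July 5? ✓ → yes.
load_test: end July 27 >= July 4? ✓; end July 27 <= July 23? ✗; start July 17 < July 5? ✗ → no.
lunch: end July 12 >= July 4? ✓; end July 12 <= July 23? ✓; start July 2 < July 5? ✓ → yes.
onboarding: end July 3 >= July 4? ✗; end July 3 <= July 23? ✓; start July 1 < July 5? ✓ → no.
qa_pass: end July 19 >= July 4? ✓; end July 19 <= July 23? ✓; start July 16 < July 5? ✗ → no.
retro: end July 26 >= July 4? ✓; end July 26 <= July 23? ✗; start July 13 < July 5? ✗ → no.
snapshot: end July 17 >= July 4? ✓; end July 17 <= July 23? ✓; start July 10 < July 5? ✗ → no.
soundcheck: end July 21 >= July 4? ✓; end July 21 <= July 23? ✓; start July 18 < July 5? ✗ → no.
triage: end July 19 >= July 4? ✓; end July 19 <= July 23? ✓; start July 9 < July 5? ✗ → no.
Result: ingest, lunch.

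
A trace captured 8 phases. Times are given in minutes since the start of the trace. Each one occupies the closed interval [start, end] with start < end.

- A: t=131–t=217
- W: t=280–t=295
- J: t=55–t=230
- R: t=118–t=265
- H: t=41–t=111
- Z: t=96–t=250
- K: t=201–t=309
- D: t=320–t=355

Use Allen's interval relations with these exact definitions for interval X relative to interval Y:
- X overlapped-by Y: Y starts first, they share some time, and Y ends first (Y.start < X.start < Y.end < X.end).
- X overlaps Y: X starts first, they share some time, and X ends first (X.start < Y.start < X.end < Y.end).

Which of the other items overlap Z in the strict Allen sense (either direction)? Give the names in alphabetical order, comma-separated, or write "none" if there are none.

Target Z = [t=96, t=250].
A [t=131, t=217] → during → no.
D [t=320, t=355] → after → no.
H [t=41, t=111] → overlaps → yes.
J [t=55, t=230] → overlaps → yes.
K [t=201, t=309] → overlapped-by → yes.
R [t=118, t=265] → overlapped-by → yes.
W [t=280, t=295] → after → no.
Result: H, J, K, R.

H, J, K, R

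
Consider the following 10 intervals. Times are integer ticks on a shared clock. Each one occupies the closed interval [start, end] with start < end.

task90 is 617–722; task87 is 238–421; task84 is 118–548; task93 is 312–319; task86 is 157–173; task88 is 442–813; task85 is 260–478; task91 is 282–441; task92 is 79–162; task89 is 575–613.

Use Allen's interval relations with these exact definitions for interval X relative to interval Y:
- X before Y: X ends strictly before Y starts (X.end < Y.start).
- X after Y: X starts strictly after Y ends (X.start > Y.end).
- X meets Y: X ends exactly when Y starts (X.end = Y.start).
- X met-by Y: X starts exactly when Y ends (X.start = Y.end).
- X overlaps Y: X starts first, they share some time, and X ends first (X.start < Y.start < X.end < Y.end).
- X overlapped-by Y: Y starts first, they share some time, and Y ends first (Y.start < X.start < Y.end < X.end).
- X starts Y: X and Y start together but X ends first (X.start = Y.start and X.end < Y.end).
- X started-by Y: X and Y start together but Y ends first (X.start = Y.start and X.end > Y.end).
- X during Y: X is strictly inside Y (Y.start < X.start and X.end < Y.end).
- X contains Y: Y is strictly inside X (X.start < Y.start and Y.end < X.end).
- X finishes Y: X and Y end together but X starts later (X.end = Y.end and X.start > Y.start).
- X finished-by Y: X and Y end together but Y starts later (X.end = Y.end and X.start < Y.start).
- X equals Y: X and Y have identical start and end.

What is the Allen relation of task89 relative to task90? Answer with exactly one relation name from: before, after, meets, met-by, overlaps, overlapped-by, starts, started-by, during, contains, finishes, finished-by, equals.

task89 = [575, 613]; task90 = [617, 722].
Compare endpoints: task89.start < task90.start, task89.start < task90.end, task89.end < task90.start, task89.end < task90.end.
That pattern is 'before'.

before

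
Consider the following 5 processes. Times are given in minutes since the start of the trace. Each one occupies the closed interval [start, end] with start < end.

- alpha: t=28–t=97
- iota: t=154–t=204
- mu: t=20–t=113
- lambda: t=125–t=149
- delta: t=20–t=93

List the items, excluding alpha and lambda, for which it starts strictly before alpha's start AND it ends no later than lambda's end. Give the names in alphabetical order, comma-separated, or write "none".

delta, mu

Conditions: its start is strictly before alpha's start (X.start < t=28) AND its end is no later than lambda's end (X.end <= t=149).
delta: start t=20 < t=28? ✓; end t=93 <= t=149? ✓ → yes.
iota: start t=154 < t=28? ✗; end t=204 <= t=149? ✗ → no.
mu: start t=20 < t=28? ✓; end t=113 <= t=149? ✓ → yes.
Result: delta, mu.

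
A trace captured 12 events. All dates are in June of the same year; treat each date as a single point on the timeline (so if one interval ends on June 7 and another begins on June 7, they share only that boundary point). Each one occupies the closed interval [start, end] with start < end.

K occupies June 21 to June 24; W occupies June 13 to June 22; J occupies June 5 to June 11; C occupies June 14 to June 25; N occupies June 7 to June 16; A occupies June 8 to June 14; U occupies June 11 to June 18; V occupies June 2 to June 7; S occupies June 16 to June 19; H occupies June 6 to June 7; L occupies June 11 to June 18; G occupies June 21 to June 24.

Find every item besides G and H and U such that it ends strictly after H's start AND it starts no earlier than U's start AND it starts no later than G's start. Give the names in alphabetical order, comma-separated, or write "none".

Conditions: its end is strictly after H's start (X.end > June 6) AND its start is no earlier than U's start (X.start >= June 11) AND its start is no later than G's start (X.start <= June 21).
A: end June 14 > June 6? ✓; start June 8 >= June 11? ✗; start June 8 <= June 21? ✓ → no.
C: end June 25 > June 6? ✓; start June 14 >= June 11? ✓; start June 14 <= June 21? ✓ → yes.
J: end June 11 > June 6? ✓; start June 5 >= June 11? ✗; start June 5 <= June 21? ✓ → no.
K: end June 24 > June 6? ✓; start June 21 >= June 11? ✓; start June 21 <= June 21? ✓ → yes.
L: end June 18 > June 6? ✓; start June 11 >= June 11? ✓; start June 11 <= June 21? ✓ → yes.
N: end June 16 > June 6? ✓; start June 7 >= June 11? ✗; start June 7 <= June 21? ✓ → no.
S: end June 19 > June 6? ✓; start June 16 >= June 11? ✓; start June 16 <= June 21? ✓ → yes.
V: end June 7 > June 6? ✓; start June 2 >= June 11? ✗; start June 2 <= June 21? ✓ → no.
W: end June 22 > June 6? ✓; start June 13 >= June 11? ✓; start June 13 <= June 21? ✓ → yes.
Result: C, K, L, S, W.

C, K, L, S, W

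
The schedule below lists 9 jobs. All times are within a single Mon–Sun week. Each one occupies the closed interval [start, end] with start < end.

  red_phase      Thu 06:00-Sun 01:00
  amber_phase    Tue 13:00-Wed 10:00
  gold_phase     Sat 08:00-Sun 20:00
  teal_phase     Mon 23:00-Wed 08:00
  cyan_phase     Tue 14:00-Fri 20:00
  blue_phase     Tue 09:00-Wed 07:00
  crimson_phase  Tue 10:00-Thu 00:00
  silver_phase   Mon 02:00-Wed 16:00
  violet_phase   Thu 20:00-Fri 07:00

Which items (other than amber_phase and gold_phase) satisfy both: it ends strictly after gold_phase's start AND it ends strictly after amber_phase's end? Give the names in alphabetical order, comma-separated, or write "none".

Conditions: its end is strictly after gold_phase's start (X.end > Sat 08:00) AND its end is strictly after amber_phase's end (X.end > Wed 10:00).
blue_phase: end Wed 07:00 > Sat 08:00? ✗; end Wed 07:00 > Wed 10:00? ✗ → no.
crimson_phase: end Thu 00:00 > Sat 08:00? ✗; end Thu 00:00 > Wed 10:00? ✓ → no.
cyan_phase: end Fri 20:00 > Sat 08:00? ✗; end Fri 20:00 > Wed 10:00? ✓ → no.
red_phase: end Sun 01:00 > Sat 08:00? ✓; end Sun 01:00 > Wed 10:00? ✓ → yes.
silver_phase: end Wed 16:00 > Sat 08:00? ✗; end Wed 16:00 > Wed 10:00? ✓ → no.
teal_phase: end Wed 08:00 > Sat 08:00? ✗; end Wed 08:00 > Wed 10:00? ✗ → no.
violet_phase: end Fri 07:00 > Sat 08:00? ✗; end Fri 07:00 > Wed 10:00? ✓ → no.
Result: red_phase.

red_phase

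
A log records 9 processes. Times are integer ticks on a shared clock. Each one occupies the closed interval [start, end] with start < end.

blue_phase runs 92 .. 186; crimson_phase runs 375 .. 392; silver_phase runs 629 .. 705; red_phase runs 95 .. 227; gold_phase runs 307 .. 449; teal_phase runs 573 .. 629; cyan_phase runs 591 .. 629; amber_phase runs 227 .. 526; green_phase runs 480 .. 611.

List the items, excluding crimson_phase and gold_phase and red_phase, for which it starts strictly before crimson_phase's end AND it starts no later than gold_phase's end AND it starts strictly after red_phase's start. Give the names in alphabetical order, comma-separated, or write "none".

amber_phase

Conditions: its start is strictly before crimson_phase's end (X.start < 392) AND its start is no later than gold_phase's end (X.start <= 449) AND its start is strictly after red_phase's start (X.start > 95).
amber_phase: start 227 < 392? ✓; start 227 <= 449? ✓; start 227 > 95? ✓ → yes.
blue_phase: start 92 < 392? ✓; start 92 <= 449? ✓; start 92 > 95? ✗ → no.
cyan_phase: start 591 < 392? ✗; start 591 <= 449? ✗; start 591 > 95? ✓ → no.
green_phase: start 480 < 392? ✗; start 480 <= 449? ✗; start 480 > 95? ✓ → no.
silver_phase: start 629 < 392? ✗; start 629 <= 449? ✗; start 629 > 95? ✓ → no.
teal_phase: start 573 < 392? ✗; start 573 <= 449? ✗; start 573 > 95? ✓ → no.
Result: amber_phase.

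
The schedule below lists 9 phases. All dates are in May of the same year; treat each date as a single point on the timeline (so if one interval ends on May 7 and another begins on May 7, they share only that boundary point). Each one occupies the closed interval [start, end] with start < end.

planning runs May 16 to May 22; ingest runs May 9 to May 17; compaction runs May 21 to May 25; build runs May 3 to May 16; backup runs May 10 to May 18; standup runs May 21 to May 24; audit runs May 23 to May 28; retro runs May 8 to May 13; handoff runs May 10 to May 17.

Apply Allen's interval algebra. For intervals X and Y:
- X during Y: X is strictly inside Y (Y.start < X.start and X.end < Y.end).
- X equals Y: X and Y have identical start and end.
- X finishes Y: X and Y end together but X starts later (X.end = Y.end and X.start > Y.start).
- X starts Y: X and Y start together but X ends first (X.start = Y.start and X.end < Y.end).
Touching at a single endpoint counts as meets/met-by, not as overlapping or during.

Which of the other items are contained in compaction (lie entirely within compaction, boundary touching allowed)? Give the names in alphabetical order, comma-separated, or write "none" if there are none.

Target compaction = [May 21, May 25].
audit [May 23, May 28] → overlapped-by → no.
backup [May 10, May 18] → before → no.
build [May 3, May 16] → before → no.
handoff [May 10, May 17] → before → no.
ingest [May 9, May 17] → before → no.
planning [May 16, May 22] → overlaps → no.
retro [May 8, May 13] → before → no.
standup [May 21, May 24] → starts → yes.
Result: standup.

standup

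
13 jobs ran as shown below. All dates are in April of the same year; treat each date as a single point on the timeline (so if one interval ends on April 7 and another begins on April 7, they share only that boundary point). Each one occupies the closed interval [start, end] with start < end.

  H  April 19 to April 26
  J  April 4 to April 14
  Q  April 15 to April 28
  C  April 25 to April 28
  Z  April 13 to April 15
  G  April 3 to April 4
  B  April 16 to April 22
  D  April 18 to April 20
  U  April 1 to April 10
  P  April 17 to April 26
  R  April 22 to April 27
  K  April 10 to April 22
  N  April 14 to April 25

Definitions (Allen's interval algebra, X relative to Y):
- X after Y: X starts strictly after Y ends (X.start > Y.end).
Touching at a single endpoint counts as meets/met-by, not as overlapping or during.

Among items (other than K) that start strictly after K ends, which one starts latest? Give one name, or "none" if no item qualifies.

Target K = [April 10, April 22].
B [April 16, April 22] → finishes → excluded.
C [April 25, April 28] → after → candidate.
D [April 18, April 20] → during → excluded.
G [April 3, April 4] → before → excluded.
H [April 19, April 26] → overlapped-by → excluded.
J [April 4, April 14] → overlaps → excluded.
N [April 14, April 25] → overlapped-by → excluded.
P [April 17, April 26] → overlapped-by → excluded.
Q [April 15, April 28] → overlapped-by → excluded.
R [April 22, April 27] → met-by → excluded.
U [April 1, April 10] → meets → excluded.
Z [April 13, April 15] → during → excluded.
Among candidates, latest start is April 25 → C.

C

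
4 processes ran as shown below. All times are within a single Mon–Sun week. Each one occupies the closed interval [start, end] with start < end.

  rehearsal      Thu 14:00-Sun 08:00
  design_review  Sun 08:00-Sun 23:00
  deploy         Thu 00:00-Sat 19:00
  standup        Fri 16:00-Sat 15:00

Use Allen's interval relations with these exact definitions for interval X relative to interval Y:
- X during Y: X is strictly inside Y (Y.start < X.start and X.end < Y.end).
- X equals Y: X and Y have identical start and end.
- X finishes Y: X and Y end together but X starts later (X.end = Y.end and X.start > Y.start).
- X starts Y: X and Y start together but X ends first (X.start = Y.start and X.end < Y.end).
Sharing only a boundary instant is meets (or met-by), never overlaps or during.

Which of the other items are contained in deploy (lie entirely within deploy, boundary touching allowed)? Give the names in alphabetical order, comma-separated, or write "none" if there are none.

Target deploy = [Thu 00:00, Sat 19:00].
design_review [Sun 08:00, Sun 23:00] → after → no.
rehearsal [Thu 14:00, Sun 08:00] → overlapped-by → no.
standup [Fri 16:00, Sat 15:00] → during → yes.
Result: standup.

standup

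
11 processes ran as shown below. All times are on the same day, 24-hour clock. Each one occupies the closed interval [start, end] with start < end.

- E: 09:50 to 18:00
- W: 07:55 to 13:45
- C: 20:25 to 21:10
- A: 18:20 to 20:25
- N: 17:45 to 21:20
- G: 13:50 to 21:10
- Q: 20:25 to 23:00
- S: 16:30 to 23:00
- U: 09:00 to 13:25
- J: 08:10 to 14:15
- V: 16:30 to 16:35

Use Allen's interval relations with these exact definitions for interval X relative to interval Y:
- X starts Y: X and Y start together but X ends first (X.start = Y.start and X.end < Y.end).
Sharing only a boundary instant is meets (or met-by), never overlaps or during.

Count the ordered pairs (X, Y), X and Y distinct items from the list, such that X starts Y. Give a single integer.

Checking all 110 ordered pairs for relation 'starts'; matching pairs in alphabetical order:
(C, Q): C starts Q ✓
(V, S): V starts S ✓
Count: 2.

2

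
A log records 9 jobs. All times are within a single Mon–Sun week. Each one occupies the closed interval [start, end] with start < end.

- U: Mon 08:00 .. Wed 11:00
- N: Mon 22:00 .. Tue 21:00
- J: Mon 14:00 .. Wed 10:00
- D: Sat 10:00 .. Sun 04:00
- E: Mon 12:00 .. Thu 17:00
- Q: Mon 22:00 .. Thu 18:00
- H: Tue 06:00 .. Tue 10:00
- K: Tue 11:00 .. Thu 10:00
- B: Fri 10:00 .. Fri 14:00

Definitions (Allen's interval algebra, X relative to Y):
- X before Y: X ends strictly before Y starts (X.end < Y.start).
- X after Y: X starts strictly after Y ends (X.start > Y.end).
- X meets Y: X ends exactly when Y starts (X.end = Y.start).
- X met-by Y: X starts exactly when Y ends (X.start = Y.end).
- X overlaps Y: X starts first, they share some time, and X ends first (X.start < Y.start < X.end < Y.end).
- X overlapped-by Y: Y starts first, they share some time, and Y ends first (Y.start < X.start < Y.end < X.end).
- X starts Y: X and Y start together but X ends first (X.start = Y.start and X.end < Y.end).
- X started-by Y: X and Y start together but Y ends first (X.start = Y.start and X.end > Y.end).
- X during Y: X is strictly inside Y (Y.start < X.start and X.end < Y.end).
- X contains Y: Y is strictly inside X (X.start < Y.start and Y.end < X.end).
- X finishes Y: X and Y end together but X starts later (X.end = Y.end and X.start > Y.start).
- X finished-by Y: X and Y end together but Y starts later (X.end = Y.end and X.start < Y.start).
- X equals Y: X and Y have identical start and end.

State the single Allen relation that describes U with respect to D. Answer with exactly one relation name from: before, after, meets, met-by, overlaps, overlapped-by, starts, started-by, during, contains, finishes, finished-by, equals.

U = [Mon 08:00, Wed 11:00]; D = [Sat 10:00, Sun 04:00].
Compare endpoints: U.start < D.start, U.start < D.end, U.end < D.start, U.end < D.end.
That pattern is 'before'.

before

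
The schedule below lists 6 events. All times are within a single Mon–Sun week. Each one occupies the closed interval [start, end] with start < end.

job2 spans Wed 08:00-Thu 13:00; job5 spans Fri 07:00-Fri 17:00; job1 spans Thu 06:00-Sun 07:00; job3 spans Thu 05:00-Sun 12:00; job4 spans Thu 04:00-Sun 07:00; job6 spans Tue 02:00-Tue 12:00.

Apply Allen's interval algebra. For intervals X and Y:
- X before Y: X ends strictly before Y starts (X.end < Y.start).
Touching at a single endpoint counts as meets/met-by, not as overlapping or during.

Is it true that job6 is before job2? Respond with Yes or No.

job6 = [Tue 02:00, Tue 12:00], job2 = [Wed 08:00, Thu 13:00].
Actual relation of job6 to job2: before.
Asked whether 'before' holds → Yes.

Yes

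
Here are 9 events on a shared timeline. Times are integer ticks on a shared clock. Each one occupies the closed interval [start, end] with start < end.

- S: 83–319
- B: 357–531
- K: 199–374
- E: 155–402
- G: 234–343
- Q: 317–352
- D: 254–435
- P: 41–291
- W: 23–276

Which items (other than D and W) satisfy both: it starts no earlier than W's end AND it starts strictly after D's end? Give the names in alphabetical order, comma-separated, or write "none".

Conditions: its start is no earlier than W's end (X.start >= 276) AND its start is strictly after D's end (X.start > 435).
B: start 357 >= 276? ✓; start 357 > 435? ✗ → no.
E: start 155 >= 276? ✗; start 155 > 435? ✗ → no.
G: start 234 >= 276? ✗; start 234 > 435? ✗ → no.
K: start 199 >= 276? ✗; start 199 > 435? ✗ → no.
P: start 41 >= 276? ✗; start 41 > 435? ✗ → no.
Q: start 317 >= 276? ✓; start 317 > 435? ✗ → no.
S: start 83 >= 276? ✗; start 83 > 435? ✗ → no.
Result: none.

none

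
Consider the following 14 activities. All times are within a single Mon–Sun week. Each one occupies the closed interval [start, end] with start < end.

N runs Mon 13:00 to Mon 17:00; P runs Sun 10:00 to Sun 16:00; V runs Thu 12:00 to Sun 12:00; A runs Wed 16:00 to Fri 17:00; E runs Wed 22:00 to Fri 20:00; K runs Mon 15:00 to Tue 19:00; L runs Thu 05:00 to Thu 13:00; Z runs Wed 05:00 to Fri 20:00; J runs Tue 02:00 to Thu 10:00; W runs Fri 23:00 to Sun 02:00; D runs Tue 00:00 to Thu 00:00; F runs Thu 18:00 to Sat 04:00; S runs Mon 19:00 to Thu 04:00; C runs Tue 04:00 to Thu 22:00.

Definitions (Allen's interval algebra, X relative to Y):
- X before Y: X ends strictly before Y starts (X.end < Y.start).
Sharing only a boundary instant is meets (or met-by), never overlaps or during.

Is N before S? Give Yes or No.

N = [Mon 13:00, Mon 17:00], S = [Mon 19:00, Thu 04:00].
Actual relation of N to S: before.
Asked whether 'before' holds → Yes.

Yes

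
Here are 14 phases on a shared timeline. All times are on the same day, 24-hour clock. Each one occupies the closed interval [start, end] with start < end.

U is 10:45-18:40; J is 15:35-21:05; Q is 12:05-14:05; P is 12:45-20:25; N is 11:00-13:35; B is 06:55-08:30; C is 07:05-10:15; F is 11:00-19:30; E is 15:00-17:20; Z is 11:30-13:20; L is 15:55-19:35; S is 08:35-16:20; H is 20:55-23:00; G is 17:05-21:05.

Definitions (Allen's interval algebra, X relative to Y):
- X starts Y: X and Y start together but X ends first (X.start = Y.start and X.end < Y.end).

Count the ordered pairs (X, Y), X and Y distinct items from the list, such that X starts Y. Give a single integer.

1

Checking all 182 ordered pairs for relation 'starts'; matching pairs in alphabetical order:
(N, F): N starts F ✓
Count: 1.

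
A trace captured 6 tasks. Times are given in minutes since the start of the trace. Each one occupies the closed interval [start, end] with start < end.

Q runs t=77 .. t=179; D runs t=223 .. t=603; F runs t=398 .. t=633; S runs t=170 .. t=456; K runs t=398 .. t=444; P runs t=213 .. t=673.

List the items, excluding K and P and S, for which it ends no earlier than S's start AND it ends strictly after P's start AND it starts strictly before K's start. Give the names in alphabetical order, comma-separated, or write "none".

D

Conditions: its end is no earlier than S's start (X.end >= t=170) AND its end is strictly after P's start (X.end > t=213) AND its start is strictly before K's start (X.start < t=398).
D: end t=603 >= t=170? ✓; end t=603 > t=213? ✓; start t=223 < t=398? ✓ → yes.
F: end t=633 >= t=170? ✓; end t=633 > t=213? ✓; start t=398 < t=398? ✗ → no.
Q: end t=179 >= t=170? ✓; end t=179 > t=213? ✗; start t=77 < t=398? ✓ → no.
Result: D.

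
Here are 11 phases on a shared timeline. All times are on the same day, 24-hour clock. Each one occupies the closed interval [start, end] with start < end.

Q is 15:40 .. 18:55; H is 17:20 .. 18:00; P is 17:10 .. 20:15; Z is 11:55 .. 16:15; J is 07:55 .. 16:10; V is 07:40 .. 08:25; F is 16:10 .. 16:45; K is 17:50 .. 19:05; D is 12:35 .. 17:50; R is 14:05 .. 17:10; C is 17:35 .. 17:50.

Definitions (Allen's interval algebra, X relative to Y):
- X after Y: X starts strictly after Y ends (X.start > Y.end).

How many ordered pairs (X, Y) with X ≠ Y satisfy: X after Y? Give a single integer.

24

Checking all 110 ordered pairs for relation 'after'; matching pairs in alphabetical order:
(C, F): C after F ✓
(C, J): C after J ✓
(C, R): C after R ✓
(C, V): C after V ✓
(C, Z): C after Z ✓
(D, V): D after V ✓
(F, V): F after V ✓
(H, F): H after F ✓
(H, J): H after J ✓
(H, R): H after R ✓
(H, V): H after V ✓
(H, Z): H after Z ✓
(K, F): K after F ✓
(K, J): K after J ✓
(K, R): K after R ✓
(K, V): K after V ✓
(K, Z): K after Z ✓
(P, F): P after F ✓
(P, J): P after J ✓
(P, V): P after V ✓
(P, Z): P after Z ✓
(Q, V): Q after V ✓
(R, V): R after V ✓
(Z, V): Z after V ✓
Count: 24.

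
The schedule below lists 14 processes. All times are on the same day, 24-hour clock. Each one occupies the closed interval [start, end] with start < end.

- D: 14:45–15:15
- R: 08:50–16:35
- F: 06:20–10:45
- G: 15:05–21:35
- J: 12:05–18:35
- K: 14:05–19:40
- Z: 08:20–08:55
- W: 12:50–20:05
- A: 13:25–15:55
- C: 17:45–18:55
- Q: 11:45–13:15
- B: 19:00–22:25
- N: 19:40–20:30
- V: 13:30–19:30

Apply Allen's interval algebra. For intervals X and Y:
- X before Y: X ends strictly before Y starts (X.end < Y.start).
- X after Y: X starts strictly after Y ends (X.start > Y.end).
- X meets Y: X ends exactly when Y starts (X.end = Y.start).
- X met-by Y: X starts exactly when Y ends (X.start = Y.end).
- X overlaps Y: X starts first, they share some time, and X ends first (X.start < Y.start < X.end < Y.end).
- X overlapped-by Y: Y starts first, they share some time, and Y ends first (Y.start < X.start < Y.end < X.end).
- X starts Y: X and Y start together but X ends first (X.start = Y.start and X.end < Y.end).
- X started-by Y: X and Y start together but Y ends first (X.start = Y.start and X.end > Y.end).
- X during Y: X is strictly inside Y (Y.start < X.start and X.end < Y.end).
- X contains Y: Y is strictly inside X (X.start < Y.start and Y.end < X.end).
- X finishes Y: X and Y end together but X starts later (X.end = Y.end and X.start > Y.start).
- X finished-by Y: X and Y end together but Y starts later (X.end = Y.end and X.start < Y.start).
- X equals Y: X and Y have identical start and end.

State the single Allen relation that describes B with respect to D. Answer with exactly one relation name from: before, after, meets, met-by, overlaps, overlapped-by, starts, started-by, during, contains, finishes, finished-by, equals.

B = [19:00, 22:25]; D = [14:45, 15:15].
Compare endpoints: B.start > D.start, B.start > D.end, B.end > D.start, B.end > D.end.
That pattern is 'after'.

after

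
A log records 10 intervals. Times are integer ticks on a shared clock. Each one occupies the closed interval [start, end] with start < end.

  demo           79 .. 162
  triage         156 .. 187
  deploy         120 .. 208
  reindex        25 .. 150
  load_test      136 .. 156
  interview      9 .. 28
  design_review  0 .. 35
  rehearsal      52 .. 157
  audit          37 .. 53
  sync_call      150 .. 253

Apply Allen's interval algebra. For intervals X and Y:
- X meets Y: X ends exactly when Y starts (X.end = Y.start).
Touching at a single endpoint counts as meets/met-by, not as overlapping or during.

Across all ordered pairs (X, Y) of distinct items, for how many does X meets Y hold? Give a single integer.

2

Checking all 90 ordered pairs for relation 'meets'; matching pairs in alphabetical order:
(load_test, triage): load_test meets triage ✓
(reindex, sync_call): reindex meets sync_call ✓
Count: 2.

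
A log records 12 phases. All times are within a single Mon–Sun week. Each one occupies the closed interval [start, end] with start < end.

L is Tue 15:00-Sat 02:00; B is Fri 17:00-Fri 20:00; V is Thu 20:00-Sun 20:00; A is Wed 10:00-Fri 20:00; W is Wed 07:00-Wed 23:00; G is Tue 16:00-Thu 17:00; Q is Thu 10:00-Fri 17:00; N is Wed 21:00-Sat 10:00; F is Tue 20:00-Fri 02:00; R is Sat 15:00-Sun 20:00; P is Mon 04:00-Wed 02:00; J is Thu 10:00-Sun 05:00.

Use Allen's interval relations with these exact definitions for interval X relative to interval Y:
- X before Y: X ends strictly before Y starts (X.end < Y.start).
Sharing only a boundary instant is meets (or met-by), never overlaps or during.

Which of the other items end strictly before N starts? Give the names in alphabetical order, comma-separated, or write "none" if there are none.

P

Target N = [Wed 21:00, Sat 10:00].
A [Wed 10:00, Fri 20:00] → overlaps → no.
B [Fri 17:00, Fri 20:00] → during → no.
F [Tue 20:00, Fri 02:00] → overlaps → no.
G [Tue 16:00, Thu 17:00] → overlaps → no.
J [Thu 10:00, Sun 05:00] → overlapped-by → no.
L [Tue 15:00, Sat 02:00] → overlaps → no.
P [Mon 04:00, Wed 02:00] → before → yes.
Q [Thu 10:00, Fri 17:00] → during → no.
R [Sat 15:00, Sun 20:00] → after → no.
V [Thu 20:00, Sun 20:00] → overlapped-by → no.
W [Wed 07:00, Wed 23:00] → overlaps → no.
Result: P.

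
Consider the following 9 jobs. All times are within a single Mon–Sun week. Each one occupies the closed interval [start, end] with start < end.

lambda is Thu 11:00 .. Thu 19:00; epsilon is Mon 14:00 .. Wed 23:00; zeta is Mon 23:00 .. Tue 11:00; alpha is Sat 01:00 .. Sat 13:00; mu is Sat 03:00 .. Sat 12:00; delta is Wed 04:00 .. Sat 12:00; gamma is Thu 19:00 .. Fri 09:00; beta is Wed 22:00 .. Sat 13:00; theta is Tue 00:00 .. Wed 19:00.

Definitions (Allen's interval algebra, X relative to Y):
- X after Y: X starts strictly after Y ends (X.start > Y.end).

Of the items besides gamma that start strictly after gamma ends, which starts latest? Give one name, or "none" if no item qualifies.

mu

Target gamma = [Thu 19:00, Fri 09:00].
alpha [Sat 01:00, Sat 13:00] → after → candidate.
beta [Wed 22:00, Sat 13:00] → contains → excluded.
delta [Wed 04:00, Sat 12:00] → contains → excluded.
epsilon [Mon 14:00, Wed 23:00] → before → excluded.
lambda [Thu 11:00, Thu 19:00] → meets → excluded.
mu [Sat 03:00, Sat 12:00] → after → candidate.
theta [Tue 00:00, Wed 19:00] → before → excluded.
zeta [Mon 23:00, Tue 11:00] → before → excluded.
Among candidates, latest start is Sat 03:00 → mu.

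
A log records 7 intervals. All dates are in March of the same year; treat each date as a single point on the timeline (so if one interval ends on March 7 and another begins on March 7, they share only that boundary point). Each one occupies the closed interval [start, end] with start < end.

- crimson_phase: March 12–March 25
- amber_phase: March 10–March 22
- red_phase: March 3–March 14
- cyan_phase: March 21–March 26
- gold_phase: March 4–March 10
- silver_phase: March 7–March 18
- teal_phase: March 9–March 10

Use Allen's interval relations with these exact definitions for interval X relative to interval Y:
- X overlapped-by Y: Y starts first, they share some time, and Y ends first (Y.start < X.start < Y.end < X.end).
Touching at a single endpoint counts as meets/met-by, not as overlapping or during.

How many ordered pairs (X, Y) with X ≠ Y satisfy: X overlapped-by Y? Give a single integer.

9

Checking all 42 ordered pairs for relation 'overlapped-by'; matching pairs in alphabetical order:
(amber_phase, red_phase): amber_phase overlapped-by red_phase ✓
(amber_phase, silver_phase): amber_phase overlapped-by silver_phase ✓
(crimson_phase, amber_phase): crimson_phase overlapped-by amber_phase ✓
(crimson_phase, red_phase): crimson_phase overlapped-by red_phase ✓
(crimson_phase, silver_phase): crimson_phase overlapped-by silver_phase ✓
(cyan_phase, amber_phase): cyan_phase overlapped-by amber_phase ✓
(cyan_phase, crimson_phase): cyan_phase overlapped-by crimson_phase ✓
(silver_phase, gold_phase): silver_phase overlapped-by gold_phase ✓
(silver_phase, red_phase): silver_phase overlapped-by red_phase ✓
Count: 9.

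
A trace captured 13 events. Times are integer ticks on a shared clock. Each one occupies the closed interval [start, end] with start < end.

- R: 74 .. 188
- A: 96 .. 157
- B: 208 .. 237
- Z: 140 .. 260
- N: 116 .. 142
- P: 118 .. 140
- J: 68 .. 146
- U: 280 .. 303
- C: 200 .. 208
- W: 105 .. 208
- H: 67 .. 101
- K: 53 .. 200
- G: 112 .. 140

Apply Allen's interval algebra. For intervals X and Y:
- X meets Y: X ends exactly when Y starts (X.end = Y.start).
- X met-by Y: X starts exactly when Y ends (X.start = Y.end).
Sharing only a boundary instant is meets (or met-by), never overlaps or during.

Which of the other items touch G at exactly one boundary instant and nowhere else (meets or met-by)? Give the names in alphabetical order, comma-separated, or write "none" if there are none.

Z

Target G = [112, 140].
A [96, 157] → contains → no.
B [208, 237] → after → no.
C [200, 208] → after → no.
H [67, 101] → before → no.
J [68, 146] → contains → no.
K [53, 200] → contains → no.
N [116, 142] → overlapped-by → no.
P [118, 140] → finishes → no.
R [74, 188] → contains → no.
U [280, 303] → after → no.
W [105, 208] → contains → no.
Z [140, 260] → met-by → yes.
Result: Z.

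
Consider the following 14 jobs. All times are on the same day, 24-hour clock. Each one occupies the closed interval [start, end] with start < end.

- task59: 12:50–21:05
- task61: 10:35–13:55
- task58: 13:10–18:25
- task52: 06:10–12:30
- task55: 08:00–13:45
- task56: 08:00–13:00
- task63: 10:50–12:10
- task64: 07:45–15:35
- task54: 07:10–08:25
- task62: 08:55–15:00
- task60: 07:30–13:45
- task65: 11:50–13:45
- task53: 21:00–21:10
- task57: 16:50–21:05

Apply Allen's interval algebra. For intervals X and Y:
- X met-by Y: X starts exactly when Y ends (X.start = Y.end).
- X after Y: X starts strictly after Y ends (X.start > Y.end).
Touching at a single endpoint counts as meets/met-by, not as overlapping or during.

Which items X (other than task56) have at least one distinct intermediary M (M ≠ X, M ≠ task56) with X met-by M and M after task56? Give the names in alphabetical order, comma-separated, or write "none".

none

Target task56 = [08:00, 13:00].
Intermediaries M with M after task56: task53, task57, task58.
Via task53 — items with X met-by task53: none.
Via task57 — items with X met-by task57: none.
Via task58 — items with X met-by task58: none.
Union: none.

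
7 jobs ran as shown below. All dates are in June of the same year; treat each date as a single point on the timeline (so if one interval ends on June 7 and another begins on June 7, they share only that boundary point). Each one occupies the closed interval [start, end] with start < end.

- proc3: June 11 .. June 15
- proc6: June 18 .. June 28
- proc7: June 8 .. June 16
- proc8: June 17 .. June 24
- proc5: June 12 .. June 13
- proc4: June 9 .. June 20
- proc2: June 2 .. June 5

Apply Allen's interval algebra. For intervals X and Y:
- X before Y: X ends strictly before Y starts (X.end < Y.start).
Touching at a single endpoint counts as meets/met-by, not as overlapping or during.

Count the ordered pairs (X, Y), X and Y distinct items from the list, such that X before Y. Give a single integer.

Checking all 42 ordered pairs for relation 'before'; matching pairs in alphabetical order:
(proc2, proc3): proc2 before proc3 ✓
(proc2, proc4): proc2 before proc4 ✓
(proc2, proc5): proc2 before proc5 ✓
(proc2, proc6): proc2 before proc6 ✓
(proc2, proc7): proc2 before proc7 ✓
(proc2, proc8): proc2 before proc8 ✓
(proc3, proc6): proc3 before proc6 ✓
(proc3, proc8): proc3 before proc8 ✓
(proc5, proc6): proc5 before proc6 ✓
(proc5, proc8): proc5 before proc8 ✓
(proc7, proc6): proc7 before proc6 ✓
(proc7, proc8): proc7 before proc8 ✓
Count: 12.

12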